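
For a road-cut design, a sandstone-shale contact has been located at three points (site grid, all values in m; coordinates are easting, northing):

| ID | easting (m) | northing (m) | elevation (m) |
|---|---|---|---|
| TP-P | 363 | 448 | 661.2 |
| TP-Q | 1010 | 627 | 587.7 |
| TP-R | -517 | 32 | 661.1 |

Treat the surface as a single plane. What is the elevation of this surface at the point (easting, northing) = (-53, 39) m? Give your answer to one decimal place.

Let the plane be z = a·easting + b·northing + c.
TP-Q−TP-P: 647a + 179b = −73.5;  TP-R−TP-P: −880a − 416b = −0.1.
Solving gives a = −0.274060, b = 0.579983.
Then c = 661.2 − a·363 − b·448 = 500.85.
At (-53, 39): z = 14.5 + 22.6 + 500.85 = 538.0 m.

538.0 m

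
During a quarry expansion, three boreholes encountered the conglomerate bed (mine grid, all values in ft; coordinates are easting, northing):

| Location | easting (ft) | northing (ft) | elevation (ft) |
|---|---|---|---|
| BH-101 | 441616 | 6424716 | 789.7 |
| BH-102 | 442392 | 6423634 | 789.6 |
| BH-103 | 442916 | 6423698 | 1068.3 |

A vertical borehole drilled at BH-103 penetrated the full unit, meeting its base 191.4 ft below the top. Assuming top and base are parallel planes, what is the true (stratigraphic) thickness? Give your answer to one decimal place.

164.0 ft

Two edge vectors: BH-101→BH-102 = (776, -1082, -0.1), BH-101→BH-103 = (1300, -1018, 278.6).
Normal n = (BH-101→BH-102) × (BH-101→BH-103) = (-301547, -216323.6, 616632).
So ∂z/∂easting = −n_x/n_z = 0.48902 and ∂z/∂northing = −n_y/n_z = 0.35081.
|∇z| = √(a²+b²) = 0.60184, so dip δ = arctan(0.60184) = 31.04°.
True thickness = vertical thickness × cos δ = 191.4 × cos 31.04° = 164.0 ft.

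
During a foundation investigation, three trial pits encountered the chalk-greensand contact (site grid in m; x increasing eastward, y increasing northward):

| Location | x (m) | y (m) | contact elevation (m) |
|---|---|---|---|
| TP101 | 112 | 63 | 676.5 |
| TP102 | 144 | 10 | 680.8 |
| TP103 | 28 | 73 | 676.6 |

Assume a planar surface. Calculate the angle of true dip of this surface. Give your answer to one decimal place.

5.1°

Two edge vectors: TP101→TP102 = (32, -53, 4.3), TP101→TP103 = (-84, 10, 0.1).
Normal n = (TP101→TP102) × (TP101→TP103) = (-48.3, -364.4, -4132).
So ∂z/∂x = −n_x/n_z = −0.01169 and ∂z/∂y = −n_y/n_z = −0.08819.
Gradient magnitude |∇z| = √(a² + b²) = √(0.00014 + 0.00778) = 0.08896.
True dip = arctan(0.08896) = 5.1°, dipping toward N (azimuth ≈ 008°).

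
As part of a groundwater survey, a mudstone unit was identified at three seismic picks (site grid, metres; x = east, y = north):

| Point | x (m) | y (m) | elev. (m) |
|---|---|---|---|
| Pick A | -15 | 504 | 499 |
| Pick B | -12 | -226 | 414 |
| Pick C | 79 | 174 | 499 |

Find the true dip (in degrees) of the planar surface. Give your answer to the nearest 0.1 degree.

Two edge vectors: Pick A→Pick B = (3, -730, -85), Pick A→Pick C = (94, -330, 0).
Normal n = (Pick A→Pick B) × (Pick A→Pick C) = (-28050, -7990, 67630).
So ∂z/∂x = −n_x/n_z = 0.41476 and ∂z/∂y = −n_y/n_z = 0.11814.
Gradient magnitude |∇z| = √(a² + b²) = √(0.17202 + 0.01396) = 0.43126.
True dip = arctan(0.43126) = 23.3°, dipping toward WSW (azimuth ≈ 254°).

23.3°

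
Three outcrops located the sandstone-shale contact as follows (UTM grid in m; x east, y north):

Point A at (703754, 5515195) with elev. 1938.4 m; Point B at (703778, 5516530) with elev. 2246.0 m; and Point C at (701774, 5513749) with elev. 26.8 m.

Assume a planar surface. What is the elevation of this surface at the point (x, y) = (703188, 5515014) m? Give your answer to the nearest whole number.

Two edge vectors: Point A→Point B = (24, 1335, 307.6), Point A→Point C = (-1980, -1446, -1911.6).
Normal n = (Point A→Point B) × (Point A→Point C) = (-2107196.4, -563169.6, 2608596).
So ∂z/∂x = −n_x/n_z = 0.80778948 and ∂z/∂y = −n_y/n_z = 0.21588993.
Intercept c from Point A: 1938.4 − 568485.08 − 1190675.05 = −1757221.72.
At (703188, 5515014): z = 568027.9 + 1190636.0 − 1757221.72 = 1442.1 m.

1442 m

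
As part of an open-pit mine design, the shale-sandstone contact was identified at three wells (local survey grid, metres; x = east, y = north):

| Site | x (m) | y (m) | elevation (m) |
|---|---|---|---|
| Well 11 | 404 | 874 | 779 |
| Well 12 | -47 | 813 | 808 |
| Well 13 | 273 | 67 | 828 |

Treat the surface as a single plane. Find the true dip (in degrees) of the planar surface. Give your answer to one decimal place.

4.4°

Two edge vectors: Well 11→Well 12 = (-451, -61, 29), Well 11→Well 13 = (-131, -807, 49).
Normal n = (Well 11→Well 12) × (Well 11→Well 13) = (20414, 18300, 355966).
So ∂z/∂x = −n_x/n_z = −0.05735 and ∂z/∂y = −n_y/n_z = −0.05141.
Gradient magnitude |∇z| = √(a² + b²) = √(0.00329 + 0.00264) = 0.07702.
True dip = arctan(0.07702) = 4.4°, dipping toward NE (azimuth ≈ 048°).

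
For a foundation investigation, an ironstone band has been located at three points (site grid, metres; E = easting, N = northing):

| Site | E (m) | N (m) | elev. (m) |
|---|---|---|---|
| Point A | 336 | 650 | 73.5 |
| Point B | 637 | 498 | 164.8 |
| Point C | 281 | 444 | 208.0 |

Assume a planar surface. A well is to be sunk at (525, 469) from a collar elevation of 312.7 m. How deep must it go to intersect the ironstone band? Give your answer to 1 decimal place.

126.5 m

Two edge vectors: Point A→Point B = (301, -152, 91.3), Point A→Point C = (-55, -206, 134.5).
Normal n = (Point A→Point B) × (Point A→Point C) = (-1636.2, -45506, -70366).
So ∂z/∂E = −n_x/n_z = −0.02325 and ∂z/∂N = −n_y/n_z = −0.64670.
Intercept c from Point A: 73.5 + 7.81 + 420.36 = 501.67.
At (525, 469): z_contact = −12.21 − 303.30 + 501.67 = 186.16 m.
Depth below ground = 312.7 − 186.16 = 126.5 m.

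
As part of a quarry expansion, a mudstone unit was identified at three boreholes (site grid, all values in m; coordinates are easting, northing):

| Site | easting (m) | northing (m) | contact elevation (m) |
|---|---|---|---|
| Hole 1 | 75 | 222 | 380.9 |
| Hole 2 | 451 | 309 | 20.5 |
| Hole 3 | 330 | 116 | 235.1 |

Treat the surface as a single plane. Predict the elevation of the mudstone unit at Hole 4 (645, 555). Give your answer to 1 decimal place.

-285.7 m

Let the plane be z = a·easting + b·northing + c.
Hole 2−Hole 1: 376a + 87b = −360.4;  Hole 3−Hole 1: 255a − 106b = −145.8.
Solving gives a = −0.82022, b = −0.59769.
Then c = 380.9 − a·75 − b·222 = 575.10.
At (645, 555): z = −529.0 − 331.7 + 575.10 = -285.7 m.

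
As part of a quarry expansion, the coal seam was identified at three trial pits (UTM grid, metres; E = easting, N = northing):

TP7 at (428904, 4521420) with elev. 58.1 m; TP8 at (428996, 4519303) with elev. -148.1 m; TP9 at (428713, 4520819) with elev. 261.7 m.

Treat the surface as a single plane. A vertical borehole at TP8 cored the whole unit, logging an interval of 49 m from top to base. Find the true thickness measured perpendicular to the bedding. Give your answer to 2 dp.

Let the plane be z = a·E + b·N + c.
TP8−TP7: 92a − 2117b = −206.2;  TP9−TP7: −191a − 601b = 203.6.
Solving gives a = −1.20735, b = 0.04493.
|∇z| = √(a²+b²) = 1.20819, so dip δ = arctan(1.20819) = 50.39°.
True thickness = vertical thickness × cos δ = 49 × cos 50.39° = 31.24 m.

31.24 m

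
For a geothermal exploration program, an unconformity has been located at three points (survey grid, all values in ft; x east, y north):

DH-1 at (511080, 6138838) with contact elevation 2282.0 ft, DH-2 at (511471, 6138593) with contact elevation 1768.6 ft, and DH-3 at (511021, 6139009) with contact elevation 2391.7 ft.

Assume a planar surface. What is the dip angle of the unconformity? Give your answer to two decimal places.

49.89°

Let the plane be z = a·x + b·y + c.
DH-2−DH-1: 391a − 245b = −513.4;  DH-3−DH-1: −59a + 171b = 109.7.
Solving gives a = −1.16236, b = 0.24047.
Gradient magnitude |∇z| = √(a² + b²) = √(1.35109 + 0.05783) = 1.18698.
True dip = arctan(1.18698) = 49.89°, dipping toward ESE (azimuth ≈ 102°).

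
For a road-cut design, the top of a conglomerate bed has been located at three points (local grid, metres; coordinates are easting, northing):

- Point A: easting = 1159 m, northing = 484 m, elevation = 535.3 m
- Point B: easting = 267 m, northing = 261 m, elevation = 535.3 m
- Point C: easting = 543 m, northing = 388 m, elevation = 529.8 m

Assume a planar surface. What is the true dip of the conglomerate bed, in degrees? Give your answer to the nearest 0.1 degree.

Two edge vectors: Point A→Point B = (-892, -223, 0), Point A→Point C = (-616, -96, -5.5).
Normal n = (Point A→Point B) × (Point A→Point C) = (1226.5, -4906, -51736).
So ∂z/∂easting = −n_x/n_z = 0.02371 and ∂z/∂northing = −n_y/n_z = −0.09483.
Gradient magnitude |∇z| = √(a² + b²) = √(0.00056 + 0.00899) = 0.09775.
True dip = arctan(0.09775) = 5.6°, dipping toward NNW (azimuth ≈ 346°).

5.6°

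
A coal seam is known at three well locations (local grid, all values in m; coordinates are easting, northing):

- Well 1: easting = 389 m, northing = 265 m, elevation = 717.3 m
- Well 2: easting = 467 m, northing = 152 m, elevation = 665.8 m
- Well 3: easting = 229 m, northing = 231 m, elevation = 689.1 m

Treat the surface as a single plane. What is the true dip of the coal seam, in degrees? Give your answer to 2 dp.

Let the plane be z = a·easting + b·northing + c.
Well 2−Well 1: 78a − 113b = −51.5;  Well 3−Well 1: −160a − 34b = −28.2.
Solving gives a = 0.06925, b = 0.50355.
Gradient magnitude |∇z| = √(a² + b²) = √(0.00479 + 0.25356) = 0.50829.
True dip = arctan(0.50829) = 26.94°, dipping toward S (azimuth ≈ 188°).

26.94°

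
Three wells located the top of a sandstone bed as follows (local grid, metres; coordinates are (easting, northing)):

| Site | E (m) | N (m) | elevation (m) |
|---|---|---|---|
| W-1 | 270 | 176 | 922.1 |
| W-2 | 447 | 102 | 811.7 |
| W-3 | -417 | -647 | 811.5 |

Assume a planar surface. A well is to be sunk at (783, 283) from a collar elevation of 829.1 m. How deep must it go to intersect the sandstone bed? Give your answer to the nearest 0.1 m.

70.9 m

Let the plane be z = a·E + b·N + c.
W-2−W-1: 177a − 74b = −110.4;  W-3−W-1: −687a − 823b = −110.6.
Solving gives a = −0.42072, b = 0.48558.
Then c = 922.1 − a·270 − b·176 = 950.23.
At (783, 283): z_contact = −329.42 + 137.42 + 950.23 = 758.23 m.
Depth below ground = 829.1 − 758.23 = 70.9 m.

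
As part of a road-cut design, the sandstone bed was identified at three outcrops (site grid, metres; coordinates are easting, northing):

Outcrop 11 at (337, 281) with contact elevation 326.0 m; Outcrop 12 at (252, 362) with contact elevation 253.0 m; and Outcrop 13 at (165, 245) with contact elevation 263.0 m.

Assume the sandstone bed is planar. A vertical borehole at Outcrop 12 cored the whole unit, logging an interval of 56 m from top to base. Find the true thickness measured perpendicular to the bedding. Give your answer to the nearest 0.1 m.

Let the plane be z = a·easting + b·northing + c.
Outcrop 12−Outcrop 11: −85a + 81b = −73;  Outcrop 13−Outcrop 11: −172a − 36b = −63.
Solving gives a = 0.45498, b = −0.42379.
|∇z| = √(a²+b²) = 0.62177, so dip δ = arctan(0.62177) = 31.87°.
True thickness = vertical thickness × cos δ = 56 × cos 31.87° = 47.6 m.

47.6 m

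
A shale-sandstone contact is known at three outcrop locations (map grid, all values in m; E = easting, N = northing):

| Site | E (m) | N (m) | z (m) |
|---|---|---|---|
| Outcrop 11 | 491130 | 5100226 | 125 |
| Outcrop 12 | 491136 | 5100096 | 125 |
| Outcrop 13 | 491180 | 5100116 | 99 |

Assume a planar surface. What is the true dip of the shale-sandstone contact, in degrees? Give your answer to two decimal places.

30.09°

Two edge vectors: Outcrop 11→Outcrop 12 = (6, -130, 0), Outcrop 11→Outcrop 13 = (50, -110, -26).
Normal n = (Outcrop 11→Outcrop 12) × (Outcrop 11→Outcrop 13) = (3380, 156, 5840).
So ∂z/∂E = −n_x/n_z = −0.57877 and ∂z/∂N = −n_y/n_z = −0.02671.
Gradient magnitude |∇z| = √(a² + b²) = √(0.33497 + 0.00071) = 0.57938.
True dip = arctan(0.57938) = 30.09°, dipping toward E (azimuth ≈ 087°).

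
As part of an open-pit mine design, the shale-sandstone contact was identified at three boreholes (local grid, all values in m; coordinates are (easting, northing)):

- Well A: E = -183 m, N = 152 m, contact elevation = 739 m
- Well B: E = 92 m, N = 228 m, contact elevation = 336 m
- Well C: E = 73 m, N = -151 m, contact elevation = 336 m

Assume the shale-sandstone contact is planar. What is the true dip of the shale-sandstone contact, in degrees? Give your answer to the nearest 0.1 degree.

Two edge vectors: Well A→Well B = (275, 76, -403), Well A→Well C = (256, -303, -403).
Normal n = (Well A→Well B) × (Well A→Well C) = (-152737, 7657, -102781).
So ∂z/∂E = −n_x/n_z = −1.48604 and ∂z/∂N = −n_y/n_z = 0.07450.
Gradient magnitude |∇z| = √(a² + b²) = √(2.20832 + 0.00555) = 1.48791.
True dip = arctan(1.48791) = 56.1°, dipping toward E (azimuth ≈ 093°).

56.1°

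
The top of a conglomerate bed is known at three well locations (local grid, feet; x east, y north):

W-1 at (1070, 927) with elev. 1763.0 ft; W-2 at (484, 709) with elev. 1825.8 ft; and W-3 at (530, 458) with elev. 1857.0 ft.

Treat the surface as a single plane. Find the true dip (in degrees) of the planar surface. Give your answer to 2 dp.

Two edge vectors: W-1→W-2 = (-586, -218, 62.8), W-1→W-3 = (-540, -469, 94).
Normal n = (W-1→W-2) × (W-1→W-3) = (8961.2, 21172, 157114).
So ∂z/∂x = −n_x/n_z = −0.05704 and ∂z/∂y = −n_y/n_z = −0.13476.
Gradient magnitude |∇z| = √(a² + b²) = √(0.00325 + 0.01816) = 0.14633.
True dip = arctan(0.14633) = 8.32°, dipping toward NNE (azimuth ≈ 023°).

8.32°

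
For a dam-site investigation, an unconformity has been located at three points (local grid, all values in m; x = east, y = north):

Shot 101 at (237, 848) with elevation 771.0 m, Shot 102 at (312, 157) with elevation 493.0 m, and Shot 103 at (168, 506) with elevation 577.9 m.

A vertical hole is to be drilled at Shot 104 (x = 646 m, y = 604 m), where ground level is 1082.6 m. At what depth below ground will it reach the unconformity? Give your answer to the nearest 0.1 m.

Let the plane be z = a·x + b·y + c.
Shot 102−Shot 101: 75a − 691b = −278;  Shot 103−Shot 101: −69a − 342b = −193.1.
Solving gives a = 0.52307, b = 0.45909.
Then c = 771 − a·237 − b·848 = 257.73.
At (646, 604): z_contact = 337.90 + 277.29 + 257.73 = 872.92 m.
Depth below ground = 1082.6 − 872.92 = 209.7 m.

209.7 m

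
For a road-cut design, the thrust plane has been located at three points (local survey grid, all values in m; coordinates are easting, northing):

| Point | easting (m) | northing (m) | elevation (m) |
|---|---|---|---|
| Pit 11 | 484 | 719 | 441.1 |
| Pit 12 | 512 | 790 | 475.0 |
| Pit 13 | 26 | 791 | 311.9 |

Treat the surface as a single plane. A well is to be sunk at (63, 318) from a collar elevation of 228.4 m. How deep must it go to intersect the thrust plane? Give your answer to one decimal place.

67.2 m

Let the plane be z = a·easting + b·northing + c.
Pit 12−Pit 11: 28a + 71b = 33.9;  Pit 13−Pit 11: −458a + 72b = −129.2.
Solving gives a = 0.33631, b = 0.34484.
Then c = 441.1 − a·484 − b·719 = 30.39.
At (63, 318): z_contact = 21.19 + 109.66 + 30.39 = 161.24 m.
Depth below ground = 228.4 − 161.24 = 67.2 m.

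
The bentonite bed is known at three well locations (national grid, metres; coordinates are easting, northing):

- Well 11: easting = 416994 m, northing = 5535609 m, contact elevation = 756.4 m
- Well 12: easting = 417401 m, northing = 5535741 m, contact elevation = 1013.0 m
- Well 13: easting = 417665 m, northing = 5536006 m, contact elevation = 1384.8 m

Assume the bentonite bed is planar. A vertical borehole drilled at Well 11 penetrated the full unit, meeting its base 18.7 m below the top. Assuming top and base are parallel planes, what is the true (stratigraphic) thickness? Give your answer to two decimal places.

Let the plane be z = a·easting + b·northing + c.
Well 12−Well 11: 407a + 132b = 256.6;  Well 13−Well 11: 671a + 397b = 628.4.
Solving gives a = 0.25917, b = 1.14482.
|∇z| = √(a²+b²) = 1.17379, so dip δ = arctan(1.17379) = 49.57°.
True thickness = vertical thickness × cos δ = 18.7 × cos 49.57° = 12.13 m.

12.13 m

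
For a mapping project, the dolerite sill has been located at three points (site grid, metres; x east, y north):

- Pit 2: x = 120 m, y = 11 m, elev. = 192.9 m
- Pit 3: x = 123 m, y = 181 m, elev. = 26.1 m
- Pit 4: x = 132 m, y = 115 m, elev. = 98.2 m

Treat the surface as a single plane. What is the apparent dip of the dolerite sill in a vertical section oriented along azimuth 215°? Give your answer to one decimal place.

Let the plane be z = a·x + b·y + c.
Pit 3−Pit 2: 3a + 170b = −166.8;  Pit 4−Pit 2: 12a + 104b = −94.7.
Solving gives a = 0.72234, b = −0.99392.
Unit vector along 215° is (sin 215°, cos 215°) = (-0.5736, -0.8192).
Slope in that direction = a·(-0.5736) + b·(-0.8192) = 0.39986.
Apparent dip = arctan|0.39986| = 21.8° (true dip is 50.9°, so apparent ≤ true as expected).

21.8°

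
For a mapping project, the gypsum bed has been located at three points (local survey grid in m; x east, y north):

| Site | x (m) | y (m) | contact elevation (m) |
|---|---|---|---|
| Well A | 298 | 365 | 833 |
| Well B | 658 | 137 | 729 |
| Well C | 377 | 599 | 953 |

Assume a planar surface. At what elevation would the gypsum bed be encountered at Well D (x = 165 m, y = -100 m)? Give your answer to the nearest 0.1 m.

Two edge vectors: Well A→Well B = (360, -228, -104), Well A→Well C = (79, 234, 120).
Normal n = (Well A→Well B) × (Well A→Well C) = (-3024, -51416, 102252).
So ∂z/∂x = −n_x/n_z = 0.02957 and ∂z/∂y = −n_y/n_z = 0.50284.
Intercept c from Well A: 833 − 8.81 − 183.54 = 640.65.
At (165, -100): z = 4.9 − 50.3 + 640.65 = 595.2 m.

595.2 m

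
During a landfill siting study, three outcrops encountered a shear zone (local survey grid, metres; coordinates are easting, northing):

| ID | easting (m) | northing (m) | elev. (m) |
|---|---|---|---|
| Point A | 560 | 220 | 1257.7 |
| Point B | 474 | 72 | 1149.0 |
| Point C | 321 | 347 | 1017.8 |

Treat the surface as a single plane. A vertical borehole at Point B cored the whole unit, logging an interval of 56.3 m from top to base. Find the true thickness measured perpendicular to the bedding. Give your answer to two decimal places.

Let the plane be z = a·easting + b·northing + c.
Point B−Point A: −86a − 148b = −108.7;  Point C−Point A: −239a + 127b = −239.9.
Solving gives a = 1.06515, b = 0.11552.
|∇z| = √(a²+b²) = 1.07140, so dip δ = arctan(1.07140) = 46.97°.
True thickness = vertical thickness × cos δ = 56.3 × cos 46.97° = 38.42 m.

38.42 m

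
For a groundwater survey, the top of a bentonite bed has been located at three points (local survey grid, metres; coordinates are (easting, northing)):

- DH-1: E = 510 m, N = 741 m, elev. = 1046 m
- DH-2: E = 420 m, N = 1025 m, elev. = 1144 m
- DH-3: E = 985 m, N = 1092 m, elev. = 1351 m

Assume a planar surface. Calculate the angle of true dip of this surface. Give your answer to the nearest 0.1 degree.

28.5°

Let the plane be z = a·E + b·N + c.
DH-2−DH-1: −90a + 284b = 98;  DH-3−DH-1: 475a + 351b = 305.
Solving gives a = 0.31366, b = 0.44447.
Gradient magnitude |∇z| = √(a² + b²) = √(0.09839 + 0.19755) = 0.54400.
True dip = arctan(0.54400) = 28.5°, dipping toward SW (azimuth ≈ 215°).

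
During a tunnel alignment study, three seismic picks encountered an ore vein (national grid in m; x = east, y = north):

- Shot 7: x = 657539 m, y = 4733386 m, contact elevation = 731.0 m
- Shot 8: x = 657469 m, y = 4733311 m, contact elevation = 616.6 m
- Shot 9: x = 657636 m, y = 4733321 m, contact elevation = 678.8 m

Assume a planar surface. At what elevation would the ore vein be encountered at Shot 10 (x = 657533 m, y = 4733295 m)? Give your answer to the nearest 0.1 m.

Two edge vectors: Shot 7→Shot 8 = (-70, -75, -114.4), Shot 7→Shot 9 = (97, -65, -52.2).
Normal n = (Shot 7→Shot 8) × (Shot 7→Shot 9) = (-3521, -14750.8, 11825).
So ∂z/∂x = −n_x/n_z = 0.297758985 and ∂z/∂y = −n_y/n_z = 1.247424947.
Intercept c from Shot 7: 731 − 195788.15 − 5904543.78 = −6099600.93.
At (657533, 4733295): z = 195786.4 + 5904430.3 − 6099600.93 = 615.7 m.

615.7 m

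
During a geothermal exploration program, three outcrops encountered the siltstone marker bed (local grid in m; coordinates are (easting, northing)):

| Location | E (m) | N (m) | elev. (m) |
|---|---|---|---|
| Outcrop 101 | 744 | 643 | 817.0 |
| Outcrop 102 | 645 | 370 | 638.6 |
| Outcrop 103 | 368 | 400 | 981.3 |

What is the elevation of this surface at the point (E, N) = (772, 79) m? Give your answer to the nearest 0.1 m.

Let the plane be z = a·E + b·N + c.
Outcrop 102−Outcrop 101: −99a − 273b = −178.4;  Outcrop 103−Outcrop 101: −376a − 243b = 164.3.
Solving gives a = −1.12233, b = 1.06048.
Then c = 817 − a·744 − b·643 = 970.13.
At (772, 79): z = −866.4 + 83.8 + 970.13 = 187.5 m.

187.5 m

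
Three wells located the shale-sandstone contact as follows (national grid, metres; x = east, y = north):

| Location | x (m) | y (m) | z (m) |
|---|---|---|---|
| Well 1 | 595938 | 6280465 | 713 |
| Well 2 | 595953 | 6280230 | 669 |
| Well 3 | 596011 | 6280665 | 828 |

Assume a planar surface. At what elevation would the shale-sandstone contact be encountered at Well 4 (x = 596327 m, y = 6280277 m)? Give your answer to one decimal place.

Let the plane be z = a·x + b·y + c.
Well 2−Well 1: 15a − 235b = −44;  Well 3−Well 1: 73a + 200b = 115.
Solving gives a = 0.904242124, b = 0.244951625.
Then c = 713 − a·595938 − b·6280465 = −2076569.35.
At (596327, 6280277): z = 539224.0 + 1538364.1 − 2076569.35 = 1018.7 m.

1018.7 m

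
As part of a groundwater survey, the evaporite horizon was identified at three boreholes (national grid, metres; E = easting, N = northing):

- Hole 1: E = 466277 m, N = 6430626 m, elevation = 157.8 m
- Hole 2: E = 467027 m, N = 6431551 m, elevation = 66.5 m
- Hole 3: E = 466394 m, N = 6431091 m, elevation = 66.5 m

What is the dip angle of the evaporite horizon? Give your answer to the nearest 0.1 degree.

Let the plane be z = a·E + b·N + c.
Hole 2−Hole 1: 750a + 925b = −91.3;  Hole 3−Hole 1: 117a + 465b = −91.3.
Solving gives a = 0.17461, b = −0.24028.
Gradient magnitude |∇z| = √(a² + b²) = √(0.03049 + 0.05773) = 0.29702.
True dip = arctan(0.29702) = 16.5°, dipping toward NW (azimuth ≈ 324°).

16.5°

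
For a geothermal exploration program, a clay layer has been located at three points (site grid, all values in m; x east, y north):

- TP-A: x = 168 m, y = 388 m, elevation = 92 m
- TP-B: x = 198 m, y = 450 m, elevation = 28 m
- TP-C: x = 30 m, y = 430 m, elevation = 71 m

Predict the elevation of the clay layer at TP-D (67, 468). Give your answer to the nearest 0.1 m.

Two edge vectors: TP-A→TP-B = (30, 62, -64), TP-A→TP-C = (-138, 42, -21).
Normal n = (TP-A→TP-B) × (TP-A→TP-C) = (1386, 9462, 9816).
So ∂z/∂x = −n_x/n_z = −0.14120 and ∂z/∂y = −n_y/n_z = −0.96394.
Intercept c from TP-A: 92 + 23.72 + 374.01 = 489.73.
At (67, 468): z = −9.5 − 451.1 + 489.73 = 29.1 m.

29.1 m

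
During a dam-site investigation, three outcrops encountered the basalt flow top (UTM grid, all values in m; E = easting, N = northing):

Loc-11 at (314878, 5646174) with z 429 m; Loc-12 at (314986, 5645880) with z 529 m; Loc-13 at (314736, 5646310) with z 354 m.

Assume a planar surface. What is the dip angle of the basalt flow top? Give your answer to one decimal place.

21.1°

Two edge vectors: Loc-11→Loc-12 = (108, -294, 100), Loc-11→Loc-13 = (-142, 136, -75).
Normal n = (Loc-11→Loc-12) × (Loc-11→Loc-13) = (8450, -6100, -27060).
So ∂z/∂E = −n_x/n_z = 0.31227 and ∂z/∂N = −n_y/n_z = −0.22542.
Gradient magnitude |∇z| = √(a² + b²) = √(0.09751 + 0.05082) = 0.38513.
True dip = arctan(0.38513) = 21.1°, dipping toward NW (azimuth ≈ 306°).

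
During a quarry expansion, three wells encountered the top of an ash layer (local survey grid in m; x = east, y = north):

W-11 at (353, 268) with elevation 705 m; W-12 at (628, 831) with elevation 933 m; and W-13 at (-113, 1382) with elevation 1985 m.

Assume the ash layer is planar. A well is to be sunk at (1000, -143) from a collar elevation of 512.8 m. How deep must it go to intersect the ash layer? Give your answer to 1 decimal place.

Two edge vectors: W-11→W-12 = (275, 563, 228), W-11→W-13 = (-466, 1114, 1280).
Normal n = (W-11→W-12) × (W-11→W-13) = (466648, -458248, 568708).
So ∂z/∂x = −n_x/n_z = −0.820541 and ∂z/∂y = −n_y/n_z = 0.805770.
Intercept c from W-11: 705 + 289.65 − 215.95 = 778.70.
At (1000, -143): z_contact = −820.54 − 115.23 + 778.70 = -157.06 m.
Depth below ground = 512.8 − (-157.06) = 669.9 m.

669.9 m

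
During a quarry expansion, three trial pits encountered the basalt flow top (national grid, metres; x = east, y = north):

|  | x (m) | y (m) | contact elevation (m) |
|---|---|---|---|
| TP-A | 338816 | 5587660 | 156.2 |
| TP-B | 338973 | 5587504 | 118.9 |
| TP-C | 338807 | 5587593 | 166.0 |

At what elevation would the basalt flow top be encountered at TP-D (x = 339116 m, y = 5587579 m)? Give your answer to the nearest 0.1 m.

63.0 m

Let the plane be z = a·x + b·y + c.
TP-B−TP-A: 157a − 156b = −37.3;  TP-C−TP-A: −9a − 67b = 9.8.
Solving gives a = −0.337826050, b = −0.100889038.
Then c = 156.2 − a·338816 − b·5587660 = 678350.71.
At (339116, 5587579): z = −114562.2 − 563725.5 + 678350.71 = 63.0 m.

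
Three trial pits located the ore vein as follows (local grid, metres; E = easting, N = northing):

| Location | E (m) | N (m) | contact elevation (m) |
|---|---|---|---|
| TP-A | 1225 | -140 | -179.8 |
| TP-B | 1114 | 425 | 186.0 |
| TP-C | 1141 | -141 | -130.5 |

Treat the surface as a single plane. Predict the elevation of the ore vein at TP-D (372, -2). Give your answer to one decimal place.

399.5 m

Let the plane be z = a·E + b·N + c.
TP-B−TP-A: −111a + 565b = 365.8;  TP-C−TP-A: −84a − 1b = 49.3.
Solving gives a = −0.593225, b = 0.530889.
Then c = -179.8 − a·1225 − b·-140 = 621.22.
At (372, -2): z = −220.7 − 1.1 + 621.22 = 399.5 m.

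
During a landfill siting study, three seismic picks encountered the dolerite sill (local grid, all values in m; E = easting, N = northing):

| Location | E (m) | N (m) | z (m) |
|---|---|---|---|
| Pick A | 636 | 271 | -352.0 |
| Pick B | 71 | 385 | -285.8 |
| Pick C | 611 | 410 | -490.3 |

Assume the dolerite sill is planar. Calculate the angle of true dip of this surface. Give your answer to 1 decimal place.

47.8°

Let the plane be z = a·E + b·N + c.
Pick B−Pick A: −565a + 114b = 66.2;  Pick C−Pick A: −25a + 139b = −138.3.
Solving gives a = −0.32989, b = −1.05430.
Gradient magnitude |∇z| = √(a² + b²) = √(0.10883 + 1.11154) = 1.10470.
True dip = arctan(1.10470) = 47.8°, dipping toward NNE (azimuth ≈ 017°).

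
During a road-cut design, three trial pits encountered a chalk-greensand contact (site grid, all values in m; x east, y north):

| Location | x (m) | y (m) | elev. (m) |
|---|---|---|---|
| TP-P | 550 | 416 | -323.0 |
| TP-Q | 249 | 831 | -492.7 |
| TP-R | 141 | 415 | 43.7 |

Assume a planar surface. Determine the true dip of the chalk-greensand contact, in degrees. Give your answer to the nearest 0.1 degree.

54.2°

Let the plane be z = a·x + b·y + c.
TP-Q−TP-P: −301a + 415b = −169.7;  TP-R−TP-P: −409a − 1b = 366.7.
Solving gives a = −0.89399, b = −1.05733.
Gradient magnitude |∇z| = √(a² + b²) = √(0.79922 + 1.11794) = 1.38462.
True dip = arctan(1.38462) = 54.2°, dipping toward NE (azimuth ≈ 040°).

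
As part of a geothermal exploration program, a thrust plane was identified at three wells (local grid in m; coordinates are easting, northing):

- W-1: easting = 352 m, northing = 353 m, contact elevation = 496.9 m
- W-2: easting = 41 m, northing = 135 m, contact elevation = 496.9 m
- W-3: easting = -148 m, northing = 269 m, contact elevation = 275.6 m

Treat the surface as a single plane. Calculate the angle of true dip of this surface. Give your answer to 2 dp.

Two edge vectors: W-1→W-2 = (-311, -218, 0), W-1→W-3 = (-500, -84, -221.3).
Normal n = (W-1→W-2) × (W-1→W-3) = (48243.4, -68824.3, -82876).
So ∂z/∂easting = −n_x/n_z = 0.58212 and ∂z/∂northing = −n_y/n_z = −0.83045.
Gradient magnitude |∇z| = √(a² + b²) = √(0.33886 + 0.68965) = 1.01415.
True dip = arctan(1.01415) = 45.40°, dipping toward NW (azimuth ≈ 325°).

45.40°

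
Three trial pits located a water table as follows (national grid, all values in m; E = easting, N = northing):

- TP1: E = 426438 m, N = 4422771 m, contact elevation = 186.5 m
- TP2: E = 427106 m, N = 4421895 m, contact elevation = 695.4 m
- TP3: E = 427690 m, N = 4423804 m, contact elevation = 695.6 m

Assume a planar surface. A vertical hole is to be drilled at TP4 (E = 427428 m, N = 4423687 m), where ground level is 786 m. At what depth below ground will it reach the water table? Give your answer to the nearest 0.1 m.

Let the plane be z = a·E + b·N + c.
TP2−TP1: 668a − 876b = 508.9;  TP3−TP1: 1252a + 1033b = 509.1.
Solving gives a = 0.543803154, b = −0.166255129.
Then c = 186.5 − a·426438 − b·4422771 = 503596.54.
At (427428, 4423687): z_contact = 232436.69 − 735460.65 + 503596.54 = 572.58 m.
Depth below ground = 786 − 572.58 = 213.4 m.

213.4 m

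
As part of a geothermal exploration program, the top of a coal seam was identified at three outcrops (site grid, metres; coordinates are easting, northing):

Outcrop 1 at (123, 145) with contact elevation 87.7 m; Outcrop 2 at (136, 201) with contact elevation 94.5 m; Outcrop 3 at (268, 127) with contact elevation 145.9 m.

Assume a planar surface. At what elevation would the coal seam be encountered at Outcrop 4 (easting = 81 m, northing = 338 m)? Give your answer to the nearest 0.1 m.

76.0 m

Two edge vectors: Outcrop 1→Outcrop 2 = (13, 56, 6.8), Outcrop 1→Outcrop 3 = (145, -18, 58.2).
Normal n = (Outcrop 1→Outcrop 2) × (Outcrop 1→Outcrop 3) = (3381.6, 229.4, -8354).
So ∂z/∂easting = −n_x/n_z = 0.40479 and ∂z/∂northing = −n_y/n_z = 0.02746.
Intercept c from Outcrop 1: 87.7 − 49.79 − 3.98 = 33.93.
At (81, 338): z = 32.8 + 9.3 + 33.93 = 76.0 m.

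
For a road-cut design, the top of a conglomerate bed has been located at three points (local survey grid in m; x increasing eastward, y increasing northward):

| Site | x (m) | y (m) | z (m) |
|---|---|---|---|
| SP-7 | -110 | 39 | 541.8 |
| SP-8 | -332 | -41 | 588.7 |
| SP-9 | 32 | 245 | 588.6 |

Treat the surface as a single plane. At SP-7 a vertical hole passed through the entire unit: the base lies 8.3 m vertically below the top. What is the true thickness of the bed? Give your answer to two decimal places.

Let the plane be z = a·x + b·y + c.
SP-8−SP-7: −222a − 80b = 46.9;  SP-9−SP-7: 142a + 206b = 46.8.
Solving gives a = −0.39001, b = 0.49603.
|∇z| = √(a²+b²) = 0.63099, so dip δ = arctan(0.63099) = 32.25°.
True thickness = vertical thickness × cos δ = 8.3 × cos 32.25° = 7.02 m.

7.02 m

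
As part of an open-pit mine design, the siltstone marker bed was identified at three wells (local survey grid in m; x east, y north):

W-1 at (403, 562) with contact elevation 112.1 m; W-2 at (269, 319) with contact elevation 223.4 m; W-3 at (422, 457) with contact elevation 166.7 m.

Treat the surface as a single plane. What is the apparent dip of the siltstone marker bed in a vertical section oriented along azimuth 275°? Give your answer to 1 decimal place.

7.3°

Two edge vectors: W-1→W-2 = (-134, -243, 111.3), W-1→W-3 = (19, -105, 54.6).
Normal n = (W-1→W-2) × (W-1→W-3) = (-1581.3, 9431.1, 18687).
So ∂z/∂x = −n_x/n_z = 0.08462 and ∂z/∂y = −n_y/n_z = −0.50469.
Unit vector along 275° is (sin 275°, cos 275°) = (-0.9962, 0.0872).
Slope in that direction = a·(-0.9962) + b·(0.0872) = −0.12828.
Apparent dip = arctan|0.12828| = 7.3° (true dip is 27.1°, so apparent ≤ true as expected).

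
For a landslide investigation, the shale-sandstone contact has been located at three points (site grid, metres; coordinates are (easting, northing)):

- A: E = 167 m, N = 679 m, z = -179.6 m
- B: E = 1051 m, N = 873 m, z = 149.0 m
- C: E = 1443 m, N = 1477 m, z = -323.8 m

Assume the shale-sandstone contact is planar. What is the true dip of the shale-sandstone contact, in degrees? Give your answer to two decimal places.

Let the plane be z = a·E + b·N + c.
B−A: 884a + 194b = 328.6;  C−A: 1276a + 798b = −144.2.
Solving gives a = 0.63377, b = −1.19411.
Gradient magnitude |∇z| = √(a² + b²) = √(0.40167 + 1.42589) = 1.35187.
True dip = arctan(1.35187) = 53.51°, dipping toward NNW (azimuth ≈ 332°).

53.51°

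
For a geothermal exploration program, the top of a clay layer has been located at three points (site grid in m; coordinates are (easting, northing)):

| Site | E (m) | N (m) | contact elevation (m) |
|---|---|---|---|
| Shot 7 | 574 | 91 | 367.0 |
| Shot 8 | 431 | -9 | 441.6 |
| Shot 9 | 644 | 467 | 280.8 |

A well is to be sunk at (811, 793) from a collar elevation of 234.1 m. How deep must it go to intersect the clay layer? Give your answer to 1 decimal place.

Two edge vectors: Shot 7→Shot 8 = (-143, -100, 74.6), Shot 7→Shot 9 = (70, 376, -86.2).
Normal n = (Shot 7→Shot 8) × (Shot 7→Shot 9) = (-19429.6, -7104.6, -46768).
So ∂z/∂E = −n_x/n_z = −0.41545 and ∂z/∂N = −n_y/n_z = −0.15191.
Intercept c from Shot 7: 367 + 238.47 + 13.82 = 619.29.
At (811, 793): z_contact = −336.93 − 120.47 + 619.29 = 161.90 m.
Depth below ground = 234.1 − 161.90 = 72.2 m.

72.2 m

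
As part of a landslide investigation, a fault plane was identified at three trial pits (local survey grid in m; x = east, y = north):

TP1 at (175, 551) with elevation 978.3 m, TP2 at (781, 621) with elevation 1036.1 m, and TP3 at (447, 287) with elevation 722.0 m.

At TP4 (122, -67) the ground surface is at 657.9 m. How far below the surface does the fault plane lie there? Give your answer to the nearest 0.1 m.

269.2 m

Let the plane be z = a·x + b·y + c.
TP2−TP1: 606a + 70b = 57.8;  TP3−TP1: 272a − 264b = −256.3.
Solving gives a = −0.01498, b = 0.95540.
Then c = 978.3 − a·175 − b·551 = 454.50.
At (122, -67): z_contact = −1.83 − 64.01 + 454.50 = 388.66 m.
Depth below ground = 657.9 − 388.66 = 269.2 m.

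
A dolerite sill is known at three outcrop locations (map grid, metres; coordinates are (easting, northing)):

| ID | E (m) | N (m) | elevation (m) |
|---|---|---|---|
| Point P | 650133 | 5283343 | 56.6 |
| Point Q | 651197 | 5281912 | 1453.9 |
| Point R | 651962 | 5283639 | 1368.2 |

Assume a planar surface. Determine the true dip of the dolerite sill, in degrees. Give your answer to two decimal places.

Two edge vectors: Point P→Point Q = (1064, -1431, 1397.3), Point P→Point R = (1829, 296, 1311.6).
Normal n = (Point P→Point Q) × (Point P→Point R) = (-2290500.4, 1160119.3, 2932243).
So ∂z/∂E = −n_x/n_z = 0.78114 and ∂z/∂N = −n_y/n_z = −0.39564.
Gradient magnitude |∇z| = √(a² + b²) = √(0.61018 + 0.15653) = 0.87562.
True dip = arctan(0.87562) = 41.21°, dipping toward WNW (azimuth ≈ 297°).

41.21°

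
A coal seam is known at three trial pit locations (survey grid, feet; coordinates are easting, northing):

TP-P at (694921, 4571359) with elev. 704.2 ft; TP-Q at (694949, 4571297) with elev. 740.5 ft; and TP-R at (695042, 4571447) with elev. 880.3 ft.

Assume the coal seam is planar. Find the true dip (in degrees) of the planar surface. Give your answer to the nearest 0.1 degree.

Two edge vectors: TP-P→TP-Q = (28, -62, 36.3), TP-P→TP-R = (121, 88, 176.1).
Normal n = (TP-P→TP-Q) × (TP-P→TP-R) = (-14112.6, -538.5, 9966).
So ∂z/∂easting = −n_x/n_z = 1.41607 and ∂z/∂northing = −n_y/n_z = 0.05403.
Gradient magnitude |∇z| = √(a² + b²) = √(2.00527 + 0.00292) = 1.41711.
True dip = arctan(1.41711) = 54.8°, dipping toward W (azimuth ≈ 268°).

54.8°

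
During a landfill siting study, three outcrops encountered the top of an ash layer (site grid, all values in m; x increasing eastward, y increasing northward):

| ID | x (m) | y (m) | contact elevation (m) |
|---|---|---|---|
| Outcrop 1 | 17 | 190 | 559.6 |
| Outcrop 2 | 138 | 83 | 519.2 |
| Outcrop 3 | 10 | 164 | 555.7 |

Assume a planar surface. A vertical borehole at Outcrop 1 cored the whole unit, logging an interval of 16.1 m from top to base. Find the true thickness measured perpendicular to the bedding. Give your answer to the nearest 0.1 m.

Let the plane be z = a·x + b·y + c.
Outcrop 2−Outcrop 1: 121a − 107b = −40.4;  Outcrop 3−Outcrop 1: −7a − 26b = −3.9.
Solving gives a = −0.16254, b = 0.19376.
|∇z| = √(a²+b²) = 0.25291, so dip δ = arctan(0.25291) = 14.19°.
True thickness = vertical thickness × cos δ = 16.1 × cos 14.19° = 15.6 m.

15.6 m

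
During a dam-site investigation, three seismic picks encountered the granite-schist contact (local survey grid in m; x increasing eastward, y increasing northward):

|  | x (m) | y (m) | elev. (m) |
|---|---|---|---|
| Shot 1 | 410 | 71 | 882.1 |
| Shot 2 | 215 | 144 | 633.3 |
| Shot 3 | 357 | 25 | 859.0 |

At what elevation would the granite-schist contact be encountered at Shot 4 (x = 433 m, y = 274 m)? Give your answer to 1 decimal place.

Let the plane be z = a·x + b·y + c.
Shot 2−Shot 1: −195a + 73b = −248.8;  Shot 3−Shot 1: −53a − 46b = −23.1.
Solving gives a = 1.02275, b = −0.67621.
Then c = 882.1 − a·410 − b·71 = 510.78.
At (433, 274): z = 442.9 − 185.3 + 510.78 = 768.4 m.

768.4 m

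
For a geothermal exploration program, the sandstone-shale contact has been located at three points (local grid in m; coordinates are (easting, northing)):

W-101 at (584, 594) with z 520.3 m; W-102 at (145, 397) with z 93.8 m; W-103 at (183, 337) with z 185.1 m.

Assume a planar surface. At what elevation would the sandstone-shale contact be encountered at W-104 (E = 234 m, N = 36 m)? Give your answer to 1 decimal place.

463.2 m

Two edge vectors: W-101→W-102 = (-439, -197, -426.5), W-101→W-103 = (-401, -257, -335.2).
Normal n = (W-101→W-102) × (W-101→W-103) = (-43576.1, 23873.7, 33826).
So ∂z/∂E = −n_x/n_z = 1.28824 and ∂z/∂N = −n_y/n_z = −0.70578.
Intercept c from W-101: 520.3 − 752.33 + 419.23 = 187.20.
At (234, 36): z = 301.4 − 25.4 + 187.20 = 463.2 m.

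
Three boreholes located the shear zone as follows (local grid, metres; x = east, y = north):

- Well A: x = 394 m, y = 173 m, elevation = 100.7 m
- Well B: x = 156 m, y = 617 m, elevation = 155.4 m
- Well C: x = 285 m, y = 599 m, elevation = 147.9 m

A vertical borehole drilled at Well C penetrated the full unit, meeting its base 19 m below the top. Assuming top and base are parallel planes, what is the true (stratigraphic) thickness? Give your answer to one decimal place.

Two edge vectors: Well A→Well B = (-238, 444, 54.7), Well A→Well C = (-109, 426, 47.2).
Normal n = (Well A→Well B) × (Well A→Well C) = (-2345.4, 5271.3, -52992).
So ∂z/∂x = −n_x/n_z = −0.04426 and ∂z/∂y = −n_y/n_z = 0.09947.
|∇z| = √(a²+b²) = 0.10888, so dip δ = arctan(0.10888) = 6.21°.
True thickness = vertical thickness × cos δ = 19 × cos 6.21° = 18.9 m.

18.9 m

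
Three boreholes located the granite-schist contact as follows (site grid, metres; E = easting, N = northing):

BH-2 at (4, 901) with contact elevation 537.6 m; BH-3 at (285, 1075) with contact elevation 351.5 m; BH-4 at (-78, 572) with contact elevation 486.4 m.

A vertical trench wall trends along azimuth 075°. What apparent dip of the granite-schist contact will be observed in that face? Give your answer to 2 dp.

37.54°

Two edge vectors: BH-2→BH-3 = (281, 174, -186.1), BH-2→BH-4 = (-82, -329, -51.2).
Normal n = (BH-2→BH-3) × (BH-2→BH-4) = (-70135.7, 29647.4, -78181).
So ∂z/∂E = −n_x/n_z = −0.89709 and ∂z/∂N = −n_y/n_z = 0.37921.
Unit vector along 075° is (sin 75°, cos 75°) = (0.9659, 0.2588).
Slope in that direction = a·(0.9659) + b·(0.2588) = −0.76838.
Apparent dip = arctan|0.76838| = 37.54° (true dip is 44.2°, so apparent ≤ true as expected).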